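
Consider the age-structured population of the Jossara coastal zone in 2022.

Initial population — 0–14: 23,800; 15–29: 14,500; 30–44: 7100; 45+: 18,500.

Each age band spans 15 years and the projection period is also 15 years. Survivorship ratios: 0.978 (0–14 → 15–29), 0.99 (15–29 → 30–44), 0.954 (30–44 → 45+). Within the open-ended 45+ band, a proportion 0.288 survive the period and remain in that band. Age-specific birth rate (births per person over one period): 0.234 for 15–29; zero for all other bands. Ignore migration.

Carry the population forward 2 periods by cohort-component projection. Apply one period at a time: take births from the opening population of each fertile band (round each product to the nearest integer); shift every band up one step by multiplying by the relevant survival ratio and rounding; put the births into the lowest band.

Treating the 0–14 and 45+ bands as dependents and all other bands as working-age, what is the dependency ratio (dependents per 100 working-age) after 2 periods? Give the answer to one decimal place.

85.8

(Groups numbered youngest = 1 to oldest = 4.)
Period 1:
Births: 14500 × 0.234 = 3393
Group 2: 23800 × 0.978 = 23276
Group 3: 14500 × 0.99 = 14355
Group 4: 7100 × 0.954 + 18500 × 0.288 = 6773 + 5328 = 12101
Population now: 0–14=3393, 15–29=23276, 30–44=14355, 45+=12101
Period 2:
Births: 23276 × 0.234 = 5447
Group 2: 3393 × 0.978 = 3318
Group 3: 23276 × 0.99 = 23043
Group 4: 14355 × 0.954 + 12101 × 0.288 = 13695 + 3485 = 17180
Population now: 0–14=5447, 15–29=3318, 30–44=23043, 45+=17180
Dependents (band 0–14 + band 45+) = 5447 + 17180 = 22627; working-age = 26361; ratio = 22627/26361 × 100 = 85.8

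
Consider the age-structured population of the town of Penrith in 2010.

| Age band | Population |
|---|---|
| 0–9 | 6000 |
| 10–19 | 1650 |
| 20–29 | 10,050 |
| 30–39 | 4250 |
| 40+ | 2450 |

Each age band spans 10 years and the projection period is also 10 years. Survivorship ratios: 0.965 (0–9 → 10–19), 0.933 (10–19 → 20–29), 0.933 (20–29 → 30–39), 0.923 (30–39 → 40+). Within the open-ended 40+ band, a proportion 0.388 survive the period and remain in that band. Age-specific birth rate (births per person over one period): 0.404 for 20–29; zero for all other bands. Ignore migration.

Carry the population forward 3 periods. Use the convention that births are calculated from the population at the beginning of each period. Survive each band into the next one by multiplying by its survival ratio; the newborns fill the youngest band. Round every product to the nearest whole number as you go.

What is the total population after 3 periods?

16894

Call the bands 1 to 5, youngest first.
[period 1]
Births: 10050 × 0.404 = 4060
Band 2: 6000 × 0.965 = 5790
Band 3: 1650 × 0.933 = 1539
Band 4: 10050 × 0.933 = 9377
Band 5: 4250 × 0.923 + 2450 × 0.388 = 3923 + 951 = 4874
End of period: [4060, 5790, 1539, 9377, 4874]
[period 2]
Births: 1539 × 0.404 = 622
Band 2: 4060 × 0.965 = 3918
Band 3: 5790 × 0.933 = 5402
Band 4: 1539 × 0.933 = 1436
Band 5: 9377 × 0.923 + 4874 × 0.388 = 8655 + 1891 = 10546
End of period: [622, 3918, 5402, 1436, 10546]
[period 3]
Births: 5402 × 0.404 = 2182
Band 2: 622 × 0.965 = 600
Band 3: 3918 × 0.933 = 3655
Band 4: 5402 × 0.933 = 5040
Band 5: 1436 × 0.923 + 10546 × 0.388 = 1325 + 4092 = 5417
End of period: [2182, 600, 3655, 5040, 5417]
Total after period 3: 2182 + 600 + 3655 + 5040 + 5417 = 16894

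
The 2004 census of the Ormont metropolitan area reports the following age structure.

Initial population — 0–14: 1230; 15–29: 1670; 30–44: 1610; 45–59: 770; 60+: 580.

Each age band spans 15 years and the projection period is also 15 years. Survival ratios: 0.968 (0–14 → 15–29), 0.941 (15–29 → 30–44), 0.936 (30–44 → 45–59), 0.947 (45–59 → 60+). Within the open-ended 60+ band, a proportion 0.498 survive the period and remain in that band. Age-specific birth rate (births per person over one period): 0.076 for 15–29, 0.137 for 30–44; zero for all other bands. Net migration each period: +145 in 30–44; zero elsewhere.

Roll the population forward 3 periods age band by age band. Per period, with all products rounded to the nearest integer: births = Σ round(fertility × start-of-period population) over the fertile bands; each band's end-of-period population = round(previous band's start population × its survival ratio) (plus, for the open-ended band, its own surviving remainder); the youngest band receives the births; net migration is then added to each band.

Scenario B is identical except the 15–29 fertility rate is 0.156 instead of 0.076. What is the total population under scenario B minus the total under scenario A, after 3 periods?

Let band 1 be 0–14 through band 5 = 60+.
Period 1.
Births: 1670 × 0.076 = 127  |  1610 × 0.137 = 221 — total 348
Band 2: 1230 × 0.968 = 1191
Band 3: 1670 × 0.941 = 1571
Band 4: 1610 × 0.936 = 1507
Band 5: 770 × 0.947 + 580 × 0.498 = 729 + 289 = 1018
Net migration: Band 3 + 145 → 1716
Population now: 0–14=348, 15–29=1191, 30–44=1716, 45–59=1507, 60+=1018
Period 2.
Births: 1191 × 0.076 = 91  |  1716 × 0.137 = 235 — total 326
Band 2: 348 × 0.968 = 337
Band 3: 1191 × 0.941 = 1121
Band 4: 1716 × 0.936 = 1606
Band 5: 1507 × 0.947 + 1018 × 0.498 = 1427 + 507 = 1934
Net migration: Band 3 + 145 → 1266
Population now: 0–14=326, 15–29=337, 30–44=1266, 45–59=1606, 60+=1934
Period 3.
Births: 337 × 0.076 = 26  |  1266 × 0.137 = 173 — total 199
Band 2: 326 × 0.968 = 316
Band 3: 337 × 0.941 = 317
Band 4: 1266 × 0.936 = 1185
Band 5: 1606 × 0.947 + 1934 × 0.498 = 1521 + 963 = 2484
Net migration: Band 3 + 145 → 462
Population now: 0–14=199, 15–29=316, 30–44=462, 45–59=1185, 60+=2484
Scenario A total after 3 periods: 4646
Scenario B projection —
Period 1.
Births: 1670 × 0.156 = 261  |  1610 × 0.137 = 221 — total 482
Band 2: 1230 × 0.968 = 1191
Band 3: 1670 × 0.941 = 1571
Band 4: 1610 × 0.936 = 1507
Band 5: 770 × 0.947 + 580 × 0.498 = 729 + 289 = 1018
Net migration: Band 3 + 145 → 1716
Population now: 0–14=482, 15–29=1191, 30–44=1716, 45–59=1507, 60+=1018
Period 2.
Births: 1191 × 0.156 = 186  |  1716 × 0.137 = 235 — total 421
Band 2: 482 × 0.968 = 467
Band 3: 1191 × 0.941 = 1121
Band 4: 1716 × 0.936 = 1606
Band 5: 1507 × 0.947 + 1018 × 0.498 = 1427 + 507 = 1934
Net migration: Band 3 + 145 → 1266
Population now: 0–14=421, 15–29=467, 30–44=1266, 45–59=1606, 60+=1934
Period 3.
Births: 467 × 0.156 = 73  |  1266 × 0.137 = 173 — total 246
Band 2: 421 × 0.968 = 408
Band 3: 467 × 0.941 = 439
Band 4: 1266 × 0.936 = 1185
Band 5: 1606 × 0.947 + 1934 × 0.498 = 1521 + 963 = 2484
Net migration: Band 3 + 145 → 584
Population now: 0–14=246, 15–29=408, 30–44=584, 45–59=1185, 60+=2484
Scenario B total after 3 periods: 4907
Difference B − A = 4907 − 4646 = 261

261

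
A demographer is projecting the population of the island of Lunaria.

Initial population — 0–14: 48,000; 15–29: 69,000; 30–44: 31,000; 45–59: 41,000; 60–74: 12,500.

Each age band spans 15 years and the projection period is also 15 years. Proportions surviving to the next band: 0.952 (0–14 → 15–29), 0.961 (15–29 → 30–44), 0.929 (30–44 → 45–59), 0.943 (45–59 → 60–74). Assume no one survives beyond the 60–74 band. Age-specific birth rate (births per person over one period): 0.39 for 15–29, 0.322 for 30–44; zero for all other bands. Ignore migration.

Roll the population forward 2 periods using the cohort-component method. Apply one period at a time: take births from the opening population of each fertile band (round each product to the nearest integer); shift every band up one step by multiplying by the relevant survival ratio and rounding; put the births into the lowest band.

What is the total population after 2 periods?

206965

Let group 1 be 0–14 through group 5 = 60–74.
[period 1]
Births: 69000 × 0.39 = 26910 ; 31000 × 0.322 = 9982 — total 36892
Group 2: 48000 × 0.952 = 45696
Group 3: 69000 × 0.961 = 66309
Group 4: 31000 × 0.929 = 28799
Group 5: 41000 × 0.943 = 38663
Giving 36892 / 45696 / 66309 / 28799 / 38663.
[period 2]
Births: 45696 × 0.39 = 17821 ; 66309 × 0.322 = 21351 — total 39172
Group 2: 36892 × 0.952 = 35121
Group 3: 45696 × 0.961 = 43914
Group 4: 66309 × 0.929 = 61601
Group 5: 28799 × 0.943 = 27157
Giving 39172 / 35121 / 43914 / 61601 / 27157.
Total after period 2: 39172 + 35121 + 43914 + 61601 + 27157 = 206965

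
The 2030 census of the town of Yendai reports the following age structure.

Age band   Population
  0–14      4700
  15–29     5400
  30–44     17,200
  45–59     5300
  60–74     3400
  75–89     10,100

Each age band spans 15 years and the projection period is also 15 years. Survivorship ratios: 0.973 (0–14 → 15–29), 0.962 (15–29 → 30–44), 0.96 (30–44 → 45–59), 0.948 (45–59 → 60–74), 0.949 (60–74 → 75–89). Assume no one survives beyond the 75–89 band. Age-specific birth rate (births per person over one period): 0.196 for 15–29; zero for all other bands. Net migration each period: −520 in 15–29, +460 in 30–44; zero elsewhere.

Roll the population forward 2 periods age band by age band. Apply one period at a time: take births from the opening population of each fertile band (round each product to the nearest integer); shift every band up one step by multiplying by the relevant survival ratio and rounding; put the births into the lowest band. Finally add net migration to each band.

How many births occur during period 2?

Numbering the bands 1..6 from youngest to oldest:
[period 1]
Births: 5400 * 0.196 = 1058
Band 2: 4700 * 0.973 = 4573
Band 3: 5400 * 0.962 = 5195
Band 4: 17200 * 0.96 = 16512
Band 5: 5300 * 0.948 = 5024
Band 6: 3400 * 0.949 = 3227
Net migration: Band 2 − 520 → 4053; Band 3 + 460 → 5655
→ [1058, 4053, 5655, 16512, 5024, 3227]
[period 2]
Births: 4053 * 0.196 = 794
Band 2: 1058 * 0.973 = 1029
Band 3: 4053 * 0.962 = 3899
Band 4: 5655 * 0.96 = 5429
Band 5: 16512 * 0.948 = 15653
Band 6: 5024 * 0.949 = 4768
Net migration: Band 2 − 520 → 509; Band 3 + 460 → 4359
→ [794, 509, 4359, 5429, 15653, 4768]

794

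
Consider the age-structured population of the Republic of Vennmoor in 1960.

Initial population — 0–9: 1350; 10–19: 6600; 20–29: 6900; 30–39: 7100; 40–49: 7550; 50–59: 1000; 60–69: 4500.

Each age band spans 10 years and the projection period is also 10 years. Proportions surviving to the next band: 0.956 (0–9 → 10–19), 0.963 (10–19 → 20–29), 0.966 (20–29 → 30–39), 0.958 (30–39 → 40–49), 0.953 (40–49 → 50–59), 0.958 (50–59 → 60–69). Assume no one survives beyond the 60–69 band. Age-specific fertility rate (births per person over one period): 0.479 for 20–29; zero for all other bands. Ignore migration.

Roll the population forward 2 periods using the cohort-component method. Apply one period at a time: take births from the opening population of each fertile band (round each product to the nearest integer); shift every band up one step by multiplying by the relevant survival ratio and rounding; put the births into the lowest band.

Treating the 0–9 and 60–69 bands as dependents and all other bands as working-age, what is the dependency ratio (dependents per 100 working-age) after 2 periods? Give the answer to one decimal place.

42.5

Call the groups 1 to 7, youngest first.
— Period 1 —
Births: 6900 × 0.479 = 3305
Group 2: 1350 × 0.956 = 1291
Group 3: 6600 × 0.963 = 6356
Group 4: 6900 × 0.966 = 6665
Group 5: 7100 × 0.958 = 6802
Group 6: 7550 × 0.953 = 7195
Group 7: 1000 × 0.958 = 958
→ [3305, 1291, 6356, 6665, 6802, 7195, 958]
— Period 2 —
Births: 6356 × 0.479 = 3045
Group 2: 3305 × 0.956 = 3160
Group 3: 1291 × 0.963 = 1243
Group 4: 6356 × 0.966 = 6140
Group 5: 6665 × 0.958 = 6385
Group 6: 6802 × 0.953 = 6482
Group 7: 7195 × 0.958 = 6893
→ [3045, 3160, 1243, 6140, 6385, 6482, 6893]
Dependents (band 0–9 + band 60–69) = 3045 + 6893 = 9938; working-age = 23410; ratio = 9938/23410 × 100 = 42.5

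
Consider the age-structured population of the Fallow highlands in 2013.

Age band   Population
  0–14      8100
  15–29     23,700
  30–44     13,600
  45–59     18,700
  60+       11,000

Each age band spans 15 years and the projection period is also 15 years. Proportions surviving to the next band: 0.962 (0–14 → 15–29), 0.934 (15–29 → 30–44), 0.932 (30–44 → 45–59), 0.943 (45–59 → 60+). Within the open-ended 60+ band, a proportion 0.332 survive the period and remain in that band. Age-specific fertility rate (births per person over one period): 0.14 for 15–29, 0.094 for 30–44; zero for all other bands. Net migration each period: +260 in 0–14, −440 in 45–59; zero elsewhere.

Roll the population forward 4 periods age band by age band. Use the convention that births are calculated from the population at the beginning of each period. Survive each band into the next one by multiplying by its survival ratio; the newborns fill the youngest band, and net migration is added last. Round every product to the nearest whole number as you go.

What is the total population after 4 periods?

23732

After projecting period 1:
Births: 23700 × 0.14 = 3318 ; 13600 × 0.094 = 1278 → 4596
15–29: 8100 × 0.962 = 7792
30–44: 23700 × 0.934 = 22136
45–59: 13600 × 0.932 = 12675
60+: 18700 × 0.943 + 11000 × 0.332 = 17634 + 3652 = 21286
Net migration: 0–14 + 260 → 4856; 45–59 − 440 → 12235
Giving 4856 / 7792 / 22136 / 12235 / 21286.
After projecting period 2:
Births: 7792 × 0.14 = 1091 ; 22136 × 0.094 = 2081 → 3172
15–29: 4856 × 0.962 = 4671
30–44: 7792 × 0.934 = 7278
45–59: 22136 × 0.932 = 20631
60+: 12235 × 0.943 + 21286 × 0.332 = 11538 + 7067 = 18605
Net migration: 0–14 + 260 → 3432; 45–59 − 440 → 20191
Giving 3432 / 4671 / 7278 / 20191 / 18605.
After projecting period 3:
Births: 4671 × 0.14 = 654 ; 7278 × 0.094 = 684 → 1338
15–29: 3432 × 0.962 = 3302
30–44: 4671 × 0.934 = 4363
45–59: 7278 × 0.932 = 6783
60+: 20191 × 0.943 + 18605 × 0.332 = 19040 + 6177 = 25217
Net migration: 0–14 + 260 → 1598; 45–59 − 440 → 6343
Giving 1598 / 3302 / 4363 / 6343 / 25217.
After projecting period 4:
Births: 3302 × 0.14 = 462 ; 4363 × 0.094 = 410 → 872
15–29: 1598 × 0.962 = 1537
30–44: 3302 × 0.934 = 3084
45–59: 4363 × 0.932 = 4066
60+: 6343 × 0.943 + 25217 × 0.332 = 5981 + 8372 = 14353
Net migration: 0–14 + 260 → 1132; 45–59 − 440 → 3626
Giving 1132 / 1537 / 3084 / 3626 / 14353.
Total after period 4: 1132 + 1537 + 3084 + 3626 + 14353 = 23732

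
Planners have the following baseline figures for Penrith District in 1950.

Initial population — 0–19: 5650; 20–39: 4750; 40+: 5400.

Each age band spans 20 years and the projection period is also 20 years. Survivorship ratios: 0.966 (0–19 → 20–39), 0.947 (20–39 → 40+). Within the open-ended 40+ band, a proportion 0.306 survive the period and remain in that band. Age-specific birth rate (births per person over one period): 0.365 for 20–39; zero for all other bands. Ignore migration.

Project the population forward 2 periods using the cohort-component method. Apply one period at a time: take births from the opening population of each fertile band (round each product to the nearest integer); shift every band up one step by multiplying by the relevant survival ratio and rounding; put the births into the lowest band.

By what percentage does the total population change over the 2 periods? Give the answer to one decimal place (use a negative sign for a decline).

-32.2

[period 1]
Births: 4750 × 0.365 = 1734
20–39: 5650 × 0.966 = 5458
40+: 4750 × 0.947 + 5400 × 0.306 = 4498 + 1652 = 6150
Population now: 0–19=1734, 20–39=5458, 40+=6150
[period 2]
Births: 5458 × 0.365 = 1992
20–39: 1734 × 0.966 = 1675
40+: 5458 × 0.947 + 6150 × 0.306 = 5169 + 1882 = 7051
Population now: 0–19=1992, 20–39=1675, 40+=7051
Total: 15800 → 10718; change = -5082; percentage change = -32.2%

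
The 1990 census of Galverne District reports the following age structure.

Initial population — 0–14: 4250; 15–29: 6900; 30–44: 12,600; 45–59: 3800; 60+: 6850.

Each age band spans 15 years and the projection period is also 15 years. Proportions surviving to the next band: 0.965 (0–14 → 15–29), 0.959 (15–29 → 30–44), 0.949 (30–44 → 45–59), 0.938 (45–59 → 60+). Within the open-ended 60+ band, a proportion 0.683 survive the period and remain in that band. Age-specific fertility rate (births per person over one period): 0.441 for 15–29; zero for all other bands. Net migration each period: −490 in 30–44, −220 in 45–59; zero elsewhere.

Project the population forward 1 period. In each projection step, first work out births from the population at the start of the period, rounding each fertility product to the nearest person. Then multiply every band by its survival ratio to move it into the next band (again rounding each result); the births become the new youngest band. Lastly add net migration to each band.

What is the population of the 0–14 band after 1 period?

3043

Period 1.
Births: 6900 * 0.441 = 3043
15–29: 4250 * 0.965 = 4101
30–44: 6900 * 0.959 = 6617
45–59: 12600 * 0.949 = 11957
60+: 3800 * 0.938 + 6850 * 0.683 = 3564 + 4679 = 8243
Net migration: 30–44 − 490 → 6127; 45–59 − 220 → 11737
→ [3043, 4101, 6127, 11737, 8243]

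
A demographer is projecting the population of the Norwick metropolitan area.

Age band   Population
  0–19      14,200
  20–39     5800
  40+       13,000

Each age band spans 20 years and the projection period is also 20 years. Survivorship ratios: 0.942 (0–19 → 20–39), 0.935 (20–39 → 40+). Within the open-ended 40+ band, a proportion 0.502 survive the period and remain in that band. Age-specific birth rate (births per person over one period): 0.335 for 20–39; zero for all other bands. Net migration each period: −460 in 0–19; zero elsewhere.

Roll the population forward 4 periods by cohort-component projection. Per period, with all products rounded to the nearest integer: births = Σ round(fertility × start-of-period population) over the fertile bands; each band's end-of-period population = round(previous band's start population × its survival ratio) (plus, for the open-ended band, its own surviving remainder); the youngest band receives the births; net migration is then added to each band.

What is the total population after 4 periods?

Call the bands 1 to 3, youngest first.
Period 1.
Births: 5800 × 0.335 = 1943
Band 2: 14200 × 0.942 = 13376
Band 3: 5800 × 0.935 + 13000 × 0.502 = 5423 + 6526 = 11949
Net migration: Band 1 − 460 → 1483
End of period: [1483, 13376, 11949]
Period 2.
Births: 13376 × 0.335 = 4481
Band 2: 1483 × 0.942 = 1397
Band 3: 13376 × 0.935 + 11949 × 0.502 = 12507 + 5998 = 18505
Net migration: Band 1 − 460 → 4021
End of period: [4021, 1397, 18505]
Period 3.
Births: 1397 × 0.335 = 468
Band 2: 4021 × 0.942 = 3788
Band 3: 1397 × 0.935 + 18505 × 0.502 = 1306 + 9290 = 10596
Net migration: Band 1 − 460 → 8
End of period: [8, 3788, 10596]
Period 4.
Births: 3788 × 0.335 = 1269
Band 2: 8 × 0.942 = 8
Band 3: 3788 × 0.935 + 10596 × 0.502 = 3542 + 5319 = 8861
Net migration: Band 1 − 460 → 809
End of period: [809, 8, 8861]
Total after period 4: 809 + 8 + 8861 = 9678

9678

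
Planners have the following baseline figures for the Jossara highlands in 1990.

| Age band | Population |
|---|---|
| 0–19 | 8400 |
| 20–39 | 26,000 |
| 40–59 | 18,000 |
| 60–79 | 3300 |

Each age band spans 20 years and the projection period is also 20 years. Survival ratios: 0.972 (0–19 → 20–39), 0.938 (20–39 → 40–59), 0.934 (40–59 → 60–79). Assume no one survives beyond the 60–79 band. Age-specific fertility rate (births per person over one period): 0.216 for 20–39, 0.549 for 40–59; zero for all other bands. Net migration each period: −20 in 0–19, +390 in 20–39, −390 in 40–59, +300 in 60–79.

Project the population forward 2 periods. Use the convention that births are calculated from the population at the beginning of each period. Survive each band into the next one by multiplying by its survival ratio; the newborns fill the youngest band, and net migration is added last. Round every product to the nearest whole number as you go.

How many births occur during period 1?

15498

Let group 1 be 0–19 through group 4 = 60–79.
[period 1]
Births: 26000 × 0.216 = 5616 ; 18000 × 0.549 = 9882 — total 15498
Group 2: 8400 × 0.972 = 8165
Group 3: 26000 × 0.938 = 24388
Group 4: 18000 × 0.934 = 16812
Net migration: Group 1 − 20 → 15478; Group 2 + 390 → 8555; Group 3 − 390 → 23998; Group 4 + 300 → 17112
Population now: 0–19=15478, 20–39=8555, 40–59=23998, 60–79=17112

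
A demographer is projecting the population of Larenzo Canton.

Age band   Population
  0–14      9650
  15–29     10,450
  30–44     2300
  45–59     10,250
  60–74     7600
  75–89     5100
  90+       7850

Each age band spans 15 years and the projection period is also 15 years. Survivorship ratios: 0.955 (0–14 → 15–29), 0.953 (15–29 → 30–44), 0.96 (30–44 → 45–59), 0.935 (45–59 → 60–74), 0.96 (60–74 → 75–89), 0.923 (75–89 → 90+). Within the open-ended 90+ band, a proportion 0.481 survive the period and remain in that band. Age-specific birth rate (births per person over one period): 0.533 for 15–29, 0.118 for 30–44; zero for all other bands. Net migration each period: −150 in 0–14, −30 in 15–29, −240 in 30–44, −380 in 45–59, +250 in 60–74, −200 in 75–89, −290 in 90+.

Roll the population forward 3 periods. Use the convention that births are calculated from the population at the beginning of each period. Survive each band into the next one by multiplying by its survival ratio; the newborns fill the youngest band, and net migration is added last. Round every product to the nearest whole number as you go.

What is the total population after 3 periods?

Numbering the groups 1..7 from youngest to oldest:
Period 1.
Births: 10450 × 0.533 = 5570 ; 2300 × 0.118 = 271 ⇒ total 5841
Group 2: 9650 × 0.955 = 9216
Group 3: 10450 × 0.953 = 9959
Group 4: 2300 × 0.96 = 2208
Group 5: 10250 × 0.935 = 9584
Group 6: 7600 × 0.96 = 7296
Group 7: 5100 × 0.923 + 7850 × 0.481 = 4707 + 3776 = 8483
Net migration: Group 1 − 150 → 5691; Group 2 − 30 → 9186; Group 3 − 240 → 9719; Group 4 − 380 → 1828; Group 5 + 250 → 9834; Group 6 − 200 → 7096; Group 7 − 290 → 8193
Giving 5691 / 9186 / 9719 / 1828 / 9834 / 7096 / 8193.
Period 2.
Births: 9186 × 0.533 = 4896 ; 9719 × 0.118 = 1147 ⇒ total 6043
Group 2: 5691 × 0.955 = 5435
Group 3: 9186 × 0.953 = 8754
Group 4: 9719 × 0.96 = 9330
Group 5: 1828 × 0.935 = 1709
Group 6: 9834 × 0.96 = 9441
Group 7: 7096 × 0.923 + 8193 × 0.481 = 6550 + 3941 = 10491
Net migration: Group 1 − 150 → 5893; Group 2 − 30 → 5405; Group 3 − 240 → 8514; Group 4 − 380 → 8950; Group 5 + 250 → 1959; Group 6 − 200 → 9241; Group 7 − 290 → 10201
Giving 5893 / 5405 / 8514 / 8950 / 1959 / 9241 / 10201.
Period 3.
Births: 5405 × 0.533 = 2881 ; 8514 × 0.118 = 1005 ⇒ total 3886
Group 2: 5893 × 0.955 = 5628
Group 3: 5405 × 0.953 = 5151
Group 4: 8514 × 0.96 = 8173
Group 5: 8950 × 0.935 = 8368
Group 6: 1959 × 0.96 = 1881
Group 7: 9241 × 0.923 + 10201 × 0.481 = 8529 + 4907 = 13436
Net migration: Group 1 − 150 → 3736; Group 2 − 30 → 5598; Group 3 − 240 → 4911; Group 4 − 380 → 7793; Group 5 + 250 → 8618; Group 6 − 200 → 1681; Group 7 − 290 → 13146
Giving 3736 / 5598 / 4911 / 7793 / 8618 / 1681 / 13146.
Total after period 3: 3736 + 5598 + 4911 + 7793 + 8618 + 1681 + 13146 = 45483

45483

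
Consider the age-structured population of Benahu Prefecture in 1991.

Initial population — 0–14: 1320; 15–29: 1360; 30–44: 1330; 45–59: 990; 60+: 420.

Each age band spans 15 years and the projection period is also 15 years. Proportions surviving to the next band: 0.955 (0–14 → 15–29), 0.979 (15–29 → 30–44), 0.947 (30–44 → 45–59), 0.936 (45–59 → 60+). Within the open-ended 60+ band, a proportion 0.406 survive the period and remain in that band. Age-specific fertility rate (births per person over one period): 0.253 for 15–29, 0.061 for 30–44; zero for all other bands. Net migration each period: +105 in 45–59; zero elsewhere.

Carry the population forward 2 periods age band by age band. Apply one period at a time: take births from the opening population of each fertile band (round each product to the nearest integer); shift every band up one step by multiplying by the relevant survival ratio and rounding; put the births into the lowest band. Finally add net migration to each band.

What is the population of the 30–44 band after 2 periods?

1235

Numbering the groups 1..5 from youngest to oldest:
After projecting period 1:
Births: 1360 × 0.253 = 344  |  1330 × 0.061 = 81 ⇒ total 425
Group 2: 1320 × 0.955 = 1261
Group 3: 1360 × 0.979 = 1331
Group 4: 1330 × 0.947 = 1260
Group 5: 990 × 0.936 + 420 × 0.406 = 927 + 171 = 1098
Net migration: Group 4 + 105 → 1365
End of period: [425, 1261, 1331, 1365, 1098]
After projecting period 2:
Births: 1261 × 0.253 = 319  |  1331 × 0.061 = 81 ⇒ total 400
Group 2: 425 × 0.955 = 406
Group 3: 1261 × 0.979 = 1235
Group 4: 1331 × 0.947 = 1260
Group 5: 1365 × 0.936 + 1098 × 0.406 = 1278 + 446 = 1724
Net migration: Group 4 + 105 → 1365
End of period: [400, 406, 1235, 1365, 1724]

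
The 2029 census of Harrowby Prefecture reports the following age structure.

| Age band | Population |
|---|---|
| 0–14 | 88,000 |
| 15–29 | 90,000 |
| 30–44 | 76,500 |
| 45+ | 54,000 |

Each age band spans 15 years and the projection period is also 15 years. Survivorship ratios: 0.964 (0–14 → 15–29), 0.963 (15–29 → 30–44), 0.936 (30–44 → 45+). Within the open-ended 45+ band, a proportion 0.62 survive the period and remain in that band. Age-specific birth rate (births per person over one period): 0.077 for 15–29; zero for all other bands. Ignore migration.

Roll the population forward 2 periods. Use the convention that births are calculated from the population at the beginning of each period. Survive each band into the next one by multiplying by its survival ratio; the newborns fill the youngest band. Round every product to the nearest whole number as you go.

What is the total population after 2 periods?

241181

Period 1.
Births: 90000 × 0.077 = 6930
15–29: 88000 × 0.964 = 84832
30–44: 90000 × 0.963 = 86670
45+: 76500 × 0.936 + 54000 × 0.62 = 71604 + 33480 = 105084
→ [6930, 84832, 86670, 105084]
Period 2.
Births: 84832 × 0.077 = 6532
15–29: 6930 × 0.964 = 6681
30–44: 84832 × 0.963 = 81693
45+: 86670 × 0.936 + 105084 × 0.62 = 81123 + 65152 = 146275
→ [6532, 6681, 81693, 146275]
Total after period 2: 6532 + 6681 + 81693 + 146275 = 241181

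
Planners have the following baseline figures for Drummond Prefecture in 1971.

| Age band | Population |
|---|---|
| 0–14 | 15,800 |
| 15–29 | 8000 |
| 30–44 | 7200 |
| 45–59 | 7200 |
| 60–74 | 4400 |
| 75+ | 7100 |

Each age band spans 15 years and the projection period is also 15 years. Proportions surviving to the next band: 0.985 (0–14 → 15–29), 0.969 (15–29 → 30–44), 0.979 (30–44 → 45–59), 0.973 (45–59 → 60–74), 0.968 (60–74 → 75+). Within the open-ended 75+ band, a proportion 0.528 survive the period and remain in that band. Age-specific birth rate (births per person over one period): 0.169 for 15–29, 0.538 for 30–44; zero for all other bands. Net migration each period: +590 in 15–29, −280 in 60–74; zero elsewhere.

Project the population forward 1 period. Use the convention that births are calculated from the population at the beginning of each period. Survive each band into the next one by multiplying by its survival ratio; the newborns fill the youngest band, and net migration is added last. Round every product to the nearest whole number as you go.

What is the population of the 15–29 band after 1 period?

Period 1:
Births: 8000 × 0.169 = 1352 ; 7200 × 0.538 = 3874 → 5226
15–29: 15800 × 0.985 = 15563
30–44: 8000 × 0.969 = 7752
45–59: 7200 × 0.979 = 7049
60–74: 7200 × 0.973 = 7006
75+: 4400 × 0.968 + 7100 × 0.528 = 4259 + 3749 = 8008
Net migration: 15–29 + 590 → 16153; 60–74 − 280 → 6726
Giving 5226 / 16153 / 7752 / 7049 / 6726 / 8008.

16153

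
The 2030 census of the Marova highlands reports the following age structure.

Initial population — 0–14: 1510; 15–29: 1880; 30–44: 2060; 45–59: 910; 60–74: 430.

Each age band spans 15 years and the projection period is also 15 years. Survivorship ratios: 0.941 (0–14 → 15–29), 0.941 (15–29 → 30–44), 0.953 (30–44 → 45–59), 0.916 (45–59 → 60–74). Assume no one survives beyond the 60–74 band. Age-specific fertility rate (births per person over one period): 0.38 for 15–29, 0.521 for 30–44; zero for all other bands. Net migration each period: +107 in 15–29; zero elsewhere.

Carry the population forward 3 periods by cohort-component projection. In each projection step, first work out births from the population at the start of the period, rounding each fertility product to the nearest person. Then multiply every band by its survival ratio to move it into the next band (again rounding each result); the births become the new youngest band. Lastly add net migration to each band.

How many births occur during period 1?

— Period 1 —
Births: 1880 × 0.38 = 714  |  2060 × 0.521 = 1073 → 1787
15–29: 1510 × 0.941 = 1421
30–44: 1880 × 0.941 = 1769
45–59: 2060 × 0.953 = 1963
60–74: 910 × 0.916 = 834
Net migration: 15–29 + 107 → 1528
→ [1787, 1528, 1769, 1963, 834]

1787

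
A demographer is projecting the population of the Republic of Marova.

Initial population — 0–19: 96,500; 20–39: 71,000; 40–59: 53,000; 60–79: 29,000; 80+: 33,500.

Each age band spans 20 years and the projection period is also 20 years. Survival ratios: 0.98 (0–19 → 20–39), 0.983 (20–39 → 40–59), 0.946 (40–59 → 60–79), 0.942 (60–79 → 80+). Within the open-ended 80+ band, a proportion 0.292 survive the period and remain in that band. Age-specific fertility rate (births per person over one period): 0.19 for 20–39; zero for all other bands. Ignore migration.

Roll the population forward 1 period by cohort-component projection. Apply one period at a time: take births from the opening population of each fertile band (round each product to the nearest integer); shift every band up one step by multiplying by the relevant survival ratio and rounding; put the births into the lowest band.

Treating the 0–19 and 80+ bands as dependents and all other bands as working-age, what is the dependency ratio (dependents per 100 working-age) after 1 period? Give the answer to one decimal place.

(Groups numbered youngest = 1 to oldest = 5.)
After projecting period 1:
Births: 71000 × 0.19 = 13490
Group 2: 96500 × 0.98 = 94570
Group 3: 71000 × 0.983 = 69793
Group 4: 53000 × 0.946 = 50138
Group 5: 29000 × 0.942 + 33500 × 0.292 = 27318 + 9782 = 37100
→ [13490, 94570, 69793, 50138, 37100]
Dependents (band 0–19 + band 80+) = 13490 + 37100 = 50590; working-age = 214501; ratio = 50590/214501 × 100 = 23.6

23.6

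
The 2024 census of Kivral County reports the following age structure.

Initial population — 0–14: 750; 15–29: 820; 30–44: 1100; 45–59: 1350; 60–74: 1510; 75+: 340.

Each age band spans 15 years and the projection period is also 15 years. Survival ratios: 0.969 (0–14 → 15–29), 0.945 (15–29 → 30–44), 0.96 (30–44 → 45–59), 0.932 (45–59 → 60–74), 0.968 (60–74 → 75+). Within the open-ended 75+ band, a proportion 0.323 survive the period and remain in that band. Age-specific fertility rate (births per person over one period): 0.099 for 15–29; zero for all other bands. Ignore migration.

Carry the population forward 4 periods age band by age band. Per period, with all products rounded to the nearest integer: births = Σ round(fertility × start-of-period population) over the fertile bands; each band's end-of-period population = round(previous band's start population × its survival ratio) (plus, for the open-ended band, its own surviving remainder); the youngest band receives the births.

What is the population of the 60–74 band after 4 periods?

615

(Bands numbered youngest = 1 to oldest = 6.)
[period 1]
Births: 820 * 0.099 = 81
Band 2: 750 * 0.969 = 727
Band 3: 820 * 0.945 = 775
Band 4: 1100 * 0.96 = 1056
Band 5: 1350 * 0.932 = 1258
Band 6: 1510 * 0.968 + 340 * 0.323 = 1462 + 110 = 1572
Giving 81 / 727 / 775 / 1056 / 1258 / 1572.
[period 2]
Births: 727 * 0.099 = 72
Band 2: 81 * 0.969 = 78
Band 3: 727 * 0.945 = 687
Band 4: 775 * 0.96 = 744
Band 5: 1056 * 0.932 = 984
Band 6: 1258 * 0.968 + 1572 * 0.323 = 1218 + 508 = 1726
Giving 72 / 78 / 687 / 744 / 984 / 1726.
[period 3]
Births: 78 * 0.099 = 8
Band 2: 72 * 0.969 = 70
Band 3: 78 * 0.945 = 74
Band 4: 687 * 0.96 = 660
Band 5: 744 * 0.932 = 693
Band 6: 984 * 0.968 + 1726 * 0.323 = 953 + 557 = 1510
Giving 8 / 70 / 74 / 660 / 693 / 1510.
[period 4]
Births: 70 * 0.099 = 7
Band 2: 8 * 0.969 = 8
Band 3: 70 * 0.945 = 66
Band 4: 74 * 0.96 = 71
Band 5: 660 * 0.932 = 615
Band 6: 693 * 0.968 + 1510 * 0.323 = 671 + 488 = 1159
Giving 7 / 8 / 66 / 71 / 615 / 1159.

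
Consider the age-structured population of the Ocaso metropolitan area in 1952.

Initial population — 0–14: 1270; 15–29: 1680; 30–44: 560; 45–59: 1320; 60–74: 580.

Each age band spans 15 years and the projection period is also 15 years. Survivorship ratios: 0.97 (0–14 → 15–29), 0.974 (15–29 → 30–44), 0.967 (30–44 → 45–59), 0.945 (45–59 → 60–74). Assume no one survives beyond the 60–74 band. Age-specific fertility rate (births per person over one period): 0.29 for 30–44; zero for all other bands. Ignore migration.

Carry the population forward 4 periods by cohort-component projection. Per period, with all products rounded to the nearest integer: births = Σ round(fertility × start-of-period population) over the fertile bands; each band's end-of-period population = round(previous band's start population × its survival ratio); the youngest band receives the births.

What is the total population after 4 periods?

2074

Numbering the groups 1..5 from youngest to oldest:
— Period 1 —
Births: 560 * 0.29 = 162
Group 2: 1270 * 0.97 = 1232
Group 3: 1680 * 0.974 = 1636
Group 4: 560 * 0.967 = 542
Group 5: 1320 * 0.945 = 1247
Giving 162 / 1232 / 1636 / 542 / 1247.
— Period 2 —
Births: 1636 * 0.29 = 474
Group 2: 162 * 0.97 = 157
Group 3: 1232 * 0.974 = 1200
Group 4: 1636 * 0.967 = 1582
Group 5: 542 * 0.945 = 512
Giving 474 / 157 / 1200 / 1582 / 512.
— Period 3 —
Births: 1200 * 0.29 = 348
Group 2: 474 * 0.97 = 460
Group 3: 157 * 0.974 = 153
Group 4: 1200 * 0.967 = 1160
Group 5: 1582 * 0.945 = 1495
Giving 348 / 460 / 153 / 1160 / 1495.
— Period 4 —
Births: 153 * 0.29 = 44
Group 2: 348 * 0.97 = 338
Group 3: 460 * 0.974 = 448
Group 4: 153 * 0.967 = 148
Group 5: 1160 * 0.945 = 1096
Giving 44 / 338 / 448 / 148 / 1096.
Total after period 4: 44 + 338 + 448 + 148 + 1096 = 2074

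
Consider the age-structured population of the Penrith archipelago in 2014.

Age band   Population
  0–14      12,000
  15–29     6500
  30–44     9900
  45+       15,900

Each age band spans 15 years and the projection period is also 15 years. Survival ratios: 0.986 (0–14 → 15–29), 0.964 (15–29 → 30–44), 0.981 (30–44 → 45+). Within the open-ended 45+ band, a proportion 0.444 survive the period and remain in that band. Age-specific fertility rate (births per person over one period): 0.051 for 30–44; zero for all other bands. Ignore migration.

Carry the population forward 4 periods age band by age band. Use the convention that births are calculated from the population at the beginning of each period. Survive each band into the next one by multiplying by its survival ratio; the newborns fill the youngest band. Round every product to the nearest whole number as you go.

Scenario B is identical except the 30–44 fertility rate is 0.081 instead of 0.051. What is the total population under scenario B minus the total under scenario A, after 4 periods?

831

[period 1]
Births: 9900 × 0.051 = 505
15–29: 12000 × 0.986 = 11832
30–44: 6500 × 0.964 = 6266
45+: 9900 × 0.981 + 15900 × 0.444 = 9712 + 7060 = 16772
End of period: [505, 11832, 6266, 16772]
[period 2]
Births: 6266 × 0.051 = 320
15–29: 505 × 0.986 = 498
30–44: 11832 × 0.964 = 11406
45+: 6266 × 0.981 + 16772 × 0.444 = 6147 + 7447 = 13594
End of period: [320, 498, 11406, 13594]
[period 3]
Births: 11406 × 0.051 = 582
15–29: 320 × 0.986 = 316
30–44: 498 × 0.964 = 480
45+: 11406 × 0.981 + 13594 × 0.444 = 11189 + 6036 = 17225
End of period: [582, 316, 480, 17225]
[period 4]
Births: 480 × 0.051 = 24
15–29: 582 × 0.986 = 574
30–44: 316 × 0.964 = 305
45+: 480 × 0.981 + 17225 × 0.444 = 471 + 7648 = 8119
End of period: [24, 574, 305, 8119]
Scenario A total after 4 periods: 9022
Scenario B projection —
[period 1]
Births: 9900 × 0.081 = 802
15–29: 12000 × 0.986 = 11832
30–44: 6500 × 0.964 = 6266
45+: 9900 × 0.981 + 15900 × 0.444 = 9712 + 7060 = 16772
End of period: [802, 11832, 6266, 16772]
[period 2]
Births: 6266 × 0.081 = 508
15–29: 802 × 0.986 = 791
30–44: 11832 × 0.964 = 11406
45+: 6266 × 0.981 + 16772 × 0.444 = 6147 + 7447 = 13594
End of period: [508, 791, 11406, 13594]
[period 3]
Births: 11406 × 0.081 = 924
15–29: 508 × 0.986 = 501
30–44: 791 × 0.964 = 763
45+: 11406 × 0.981 + 13594 × 0.444 = 11189 + 6036 = 17225
End of period: [924, 501, 763, 17225]
[period 4]
Births: 763 × 0.081 = 62
15–29: 924 × 0.986 = 911
30–44: 501 × 0.964 = 483
45+: 763 × 0.981 + 17225 × 0.444 = 749 + 7648 = 8397
End of period: [62, 911, 483, 8397]
Scenario B total after 4 periods: 9853
Difference B − A = 9853 − 9022 = 831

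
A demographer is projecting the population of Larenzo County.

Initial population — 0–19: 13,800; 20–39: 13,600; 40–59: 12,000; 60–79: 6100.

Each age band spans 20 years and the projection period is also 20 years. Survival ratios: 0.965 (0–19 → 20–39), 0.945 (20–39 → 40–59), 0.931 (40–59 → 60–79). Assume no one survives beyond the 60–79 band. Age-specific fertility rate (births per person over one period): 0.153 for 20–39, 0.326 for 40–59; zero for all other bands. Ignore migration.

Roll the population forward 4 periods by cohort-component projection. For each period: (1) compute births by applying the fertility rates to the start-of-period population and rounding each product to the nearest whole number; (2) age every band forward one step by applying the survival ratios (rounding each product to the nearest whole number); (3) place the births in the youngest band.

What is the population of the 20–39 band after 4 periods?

4813

[period 1]
Births: 13600 × 0.153 = 2081, 12000 × 0.326 = 3912 ⇒ total 5993
20–39: 13800 × 0.965 = 13317
40–59: 13600 × 0.945 = 12852
60–79: 12000 × 0.931 = 11172
End of period: [5993, 13317, 12852, 11172]
[period 2]
Births: 13317 × 0.153 = 2038, 12852 × 0.326 = 4190 ⇒ total 6228
20–39: 5993 × 0.965 = 5783
40–59: 13317 × 0.945 = 12585
60–79: 12852 × 0.931 = 11965
End of period: [6228, 5783, 12585, 11965]
[period 3]
Births: 5783 × 0.153 = 885, 12585 × 0.326 = 4103 ⇒ total 4988
20–39: 6228 × 0.965 = 6010
40–59: 5783 × 0.945 = 5465
60–79: 12585 × 0.931 = 11717
End of period: [4988, 6010, 5465, 11717]
[period 4]
Births: 6010 × 0.153 = 920, 5465 × 0.326 = 1782 ⇒ total 2702
20–39: 4988 × 0.965 = 4813
40–59: 6010 × 0.945 = 5679
60–79: 5465 × 0.931 = 5088
End of period: [2702, 4813, 5679, 5088]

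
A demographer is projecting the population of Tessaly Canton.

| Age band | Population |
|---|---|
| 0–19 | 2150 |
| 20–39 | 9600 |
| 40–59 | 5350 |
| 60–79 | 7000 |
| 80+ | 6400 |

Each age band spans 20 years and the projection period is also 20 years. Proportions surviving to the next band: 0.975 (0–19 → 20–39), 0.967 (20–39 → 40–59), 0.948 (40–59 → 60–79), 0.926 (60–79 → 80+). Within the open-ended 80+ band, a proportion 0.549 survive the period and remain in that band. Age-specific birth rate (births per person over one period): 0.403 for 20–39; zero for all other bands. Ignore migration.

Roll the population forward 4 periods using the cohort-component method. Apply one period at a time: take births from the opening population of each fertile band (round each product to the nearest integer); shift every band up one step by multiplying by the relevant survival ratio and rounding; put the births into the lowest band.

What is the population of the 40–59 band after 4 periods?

Period 1.
Births: 9600 * 0.403 = 3869
20–39: 2150 * 0.975 = 2096
40–59: 9600 * 0.967 = 9283
60–79: 5350 * 0.948 = 5072
80+: 7000 * 0.926 + 6400 * 0.549 = 6482 + 3514 = 9996
→ [3869, 2096, 9283, 5072, 9996]
Period 2.
Births: 2096 * 0.403 = 845
20–39: 3869 * 0.975 = 3772
40–59: 2096 * 0.967 = 2027
60–79: 9283 * 0.948 = 8800
80+: 5072 * 0.926 + 9996 * 0.549 = 4697 + 5488 = 10185
→ [845, 3772, 2027, 8800, 10185]
Period 3.
Births: 3772 * 0.403 = 1520
20–39: 845 * 0.975 = 824
40–59: 3772 * 0.967 = 3648
60–79: 2027 * 0.948 = 1922
80+: 8800 * 0.926 + 10185 * 0.549 = 8149 + 5592 = 13741
→ [1520, 824, 3648, 1922, 13741]
Period 4.
Births: 824 * 0.403 = 332
20–39: 1520 * 0.975 = 1482
40–59: 824 * 0.967 = 797
60–79: 3648 * 0.948 = 3458
80+: 1922 * 0.926 + 13741 * 0.549 = 1780 + 7544 = 9324
→ [332, 1482, 797, 3458, 9324]

797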